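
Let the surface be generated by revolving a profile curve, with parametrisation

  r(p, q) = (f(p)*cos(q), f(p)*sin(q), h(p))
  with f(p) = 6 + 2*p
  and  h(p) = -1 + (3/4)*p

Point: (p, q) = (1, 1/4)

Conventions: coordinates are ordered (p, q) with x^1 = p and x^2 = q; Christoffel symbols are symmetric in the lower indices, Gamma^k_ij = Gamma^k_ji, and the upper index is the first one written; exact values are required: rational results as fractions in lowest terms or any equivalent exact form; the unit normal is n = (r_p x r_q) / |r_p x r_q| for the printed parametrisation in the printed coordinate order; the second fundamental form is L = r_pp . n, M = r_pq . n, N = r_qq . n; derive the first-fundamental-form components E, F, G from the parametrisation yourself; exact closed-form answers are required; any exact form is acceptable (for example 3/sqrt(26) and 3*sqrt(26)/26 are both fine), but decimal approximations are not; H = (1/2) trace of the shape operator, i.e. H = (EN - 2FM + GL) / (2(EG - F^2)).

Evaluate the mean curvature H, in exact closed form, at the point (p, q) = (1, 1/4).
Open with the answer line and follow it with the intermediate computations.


Answer: H = 3*sqrt(73)/1168

f = 8, f' = 2, f'' = 0, h' = 3/4, h'' = 0
E = 73/16, F = 0, G = 64; answer radicand W^2 = 73/16
unnormalised second-form numerators: l = 0, m = 0, n = 6; L = l/sqrt(73/16), and similarly M = m/sqrt(W^2), N = n/sqrt(W^2)
H = (E*n - 2*F*m + G*l) / (2*(EG - F^2)*sqrt(W^2)); E*n - 2*F*m + G*l = 219/8, EG - F^2 = 292, so H = (3/64)/sqrt(73/16)


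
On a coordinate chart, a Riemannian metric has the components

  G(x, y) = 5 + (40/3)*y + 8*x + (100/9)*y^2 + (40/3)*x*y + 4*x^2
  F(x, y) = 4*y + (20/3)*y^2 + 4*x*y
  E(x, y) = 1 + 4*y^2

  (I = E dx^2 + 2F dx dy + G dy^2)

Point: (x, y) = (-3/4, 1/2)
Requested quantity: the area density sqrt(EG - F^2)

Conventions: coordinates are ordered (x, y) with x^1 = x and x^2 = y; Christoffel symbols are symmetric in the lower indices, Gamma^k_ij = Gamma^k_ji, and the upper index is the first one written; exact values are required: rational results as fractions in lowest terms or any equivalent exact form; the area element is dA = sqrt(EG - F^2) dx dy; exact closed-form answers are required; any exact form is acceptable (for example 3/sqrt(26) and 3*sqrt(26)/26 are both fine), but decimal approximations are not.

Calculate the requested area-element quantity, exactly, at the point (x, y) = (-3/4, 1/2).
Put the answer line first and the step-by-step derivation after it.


Answer: sqrt(EG - F^2) = sqrt(241)/6

E = 2, F = 13/6, G = 205/36; EG - F^2 = 241/36


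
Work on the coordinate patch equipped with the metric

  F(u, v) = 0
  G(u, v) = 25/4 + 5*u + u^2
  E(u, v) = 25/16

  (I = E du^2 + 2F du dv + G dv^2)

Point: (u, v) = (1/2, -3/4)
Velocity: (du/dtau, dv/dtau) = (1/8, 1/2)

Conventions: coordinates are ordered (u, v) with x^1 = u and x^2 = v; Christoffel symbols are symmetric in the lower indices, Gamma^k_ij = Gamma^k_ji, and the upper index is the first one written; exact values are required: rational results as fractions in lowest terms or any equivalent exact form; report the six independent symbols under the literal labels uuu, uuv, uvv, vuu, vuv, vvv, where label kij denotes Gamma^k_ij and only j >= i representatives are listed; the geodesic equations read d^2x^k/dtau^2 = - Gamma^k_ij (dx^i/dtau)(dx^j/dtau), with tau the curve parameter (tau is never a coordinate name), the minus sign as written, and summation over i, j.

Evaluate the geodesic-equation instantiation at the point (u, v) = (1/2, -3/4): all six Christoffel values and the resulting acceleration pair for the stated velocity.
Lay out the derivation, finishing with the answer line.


E = 25/16, F = 0, G = 9 at the point
E_u = 0, E_v = 0, F_u = 0, F_v = 0, G_u = 6, G_v = 0
EG - F^2 = 225/16;  g^inv = (16/225) * [[9, 0], [0, 25/16]]
first-kind symbols [ij,l] = (1/2)(d_i g_jl + d_j g_il - d_l g_ij): [uu,u] = E_u/2 = 0, [uu,v] = F_u - E_v/2 = 0, [uv,u] = E_v/2 = 0, [uv,v] = G_u/2 = 3, [vv,u] = F_v - G_u/2 = -3, [vv,v] = G_v/2 = 0
Gamma^u_ij = (G*[ij,u] - F*[ij,v])/(EG - F^2), Gamma^v_ij = (E*[ij,v] - F*[ij,u])/(EG - F^2)
Gamma_uuu = 0, Gamma_uuv = 0, Gamma_uvv = -48/25, Gamma_vuu = 0, Gamma_vuv = 1/3, Gamma_vvv = 0
d^2u/dtau^2 = -(Gamma_uuu*(1/8)^2 + 2*Gamma_uuv*(1/8)*(1/2) + Gamma_uvv*(1/2)^2) = 12/25
d^2v/dtau^2 = -(Gamma_vuu*(1/8)^2 + 2*Gamma_vuv*(1/8)*(1/2) + Gamma_vvv*(1/2)^2) = -1/24

Answer: Gamma_uuu = 0, Gamma_uuv = 0, Gamma_uvv = -48/25, Gamma_vuu = 0, Gamma_vuv = 1/3, Gamma_vvv = 0; accelerations (d^2u/dtau^2, d^2v/dtau^2) = (12/25, -1/24)


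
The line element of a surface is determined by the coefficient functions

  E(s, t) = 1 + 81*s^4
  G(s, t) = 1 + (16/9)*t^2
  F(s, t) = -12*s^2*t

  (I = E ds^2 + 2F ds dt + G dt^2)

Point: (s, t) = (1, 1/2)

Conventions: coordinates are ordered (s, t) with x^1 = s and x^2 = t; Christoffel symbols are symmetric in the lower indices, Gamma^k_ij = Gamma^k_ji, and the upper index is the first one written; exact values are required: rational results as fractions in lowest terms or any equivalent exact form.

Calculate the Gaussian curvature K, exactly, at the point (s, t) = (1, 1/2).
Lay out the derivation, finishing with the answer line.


E = 82, F = -6, G = 13/9, EG - F^2 = 742/9 at the point
E_s = 324, E_t = 0, F_s = -12, F_t = -12, G_s = 0, G_t = 16/9
E_tt = 0, F_st = -24, G_ss = 0
Apply the Brioschi formula K = (det M1 - det M2)/(EG - F^2)^2 over the derivative matrices of E, F, G.
M1 = [[-E_tt/2 + F_st - G_ss/2, E_s/2, F_s - E_t/2], [F_t - G_s/2, E, F], [G_t/2, F, G]] = [[-24, 162, -12], [-12, 82, -6], [8/9, -6, 13/9]]; det M1 = -24
M2 = [[0, E_t/2, G_s/2], [E_t/2, E, F], [G_s/2, F, G]] = [[0, 0, 0], [0, 82, -6], [0, -6, 13/9]]; det M2 = 0
det M1 - det M2 = -24; K = -24 / (742/9)^2 = -486/137641

Answer: K = -486/137641


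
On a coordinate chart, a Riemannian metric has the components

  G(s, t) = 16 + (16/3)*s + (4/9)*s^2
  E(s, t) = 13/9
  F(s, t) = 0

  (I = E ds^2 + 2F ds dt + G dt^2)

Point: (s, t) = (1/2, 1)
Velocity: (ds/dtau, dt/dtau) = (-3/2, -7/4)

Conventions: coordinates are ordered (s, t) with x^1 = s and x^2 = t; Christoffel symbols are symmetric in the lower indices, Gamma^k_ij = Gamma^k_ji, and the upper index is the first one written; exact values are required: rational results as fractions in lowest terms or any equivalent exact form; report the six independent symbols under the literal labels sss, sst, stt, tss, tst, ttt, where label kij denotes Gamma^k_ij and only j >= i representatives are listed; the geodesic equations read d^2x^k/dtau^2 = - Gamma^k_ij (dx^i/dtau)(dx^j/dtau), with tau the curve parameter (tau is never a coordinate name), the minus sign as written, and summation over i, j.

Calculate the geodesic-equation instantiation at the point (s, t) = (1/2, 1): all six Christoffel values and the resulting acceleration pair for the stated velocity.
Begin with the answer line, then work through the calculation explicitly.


Answer: Gamma_sss = 0, Gamma_sst = 0, Gamma_stt = -2, Gamma_tss = 0, Gamma_tst = 2/13, Gamma_ttt = 0; accelerations (d^2s/dtau^2, d^2t/dtau^2) = (49/8, -21/26)

E = 13/9, F = 0, G = 169/9 at the point
E_s = 0, E_t = 0, F_s = 0, F_t = 0, G_s = 52/9, G_t = 0
EG - F^2 = 2197/81;  g^inv = (81/2197) * [[169/9, 0], [0, 13/9]]
first-kind symbols [ij,l] = (1/2)(d_i g_jl + d_j g_il - d_l g_ij): [ss,s] = E_s/2 = 0, [ss,t] = F_s - E_t/2 = 0, [st,s] = E_t/2 = 0, [st,t] = G_s/2 = 26/9, [tt,s] = F_t - G_s/2 = -26/9, [tt,t] = G_t/2 = 0
Gamma^s_ij = (G*[ij,s] - F*[ij,t])/(EG - F^2), Gamma^t_ij = (E*[ij,t] - F*[ij,s])/(EG - F^2)
Gamma_sss = 0, Gamma_sst = 0, Gamma_stt = -2, Gamma_tss = 0, Gamma_tst = 2/13, Gamma_ttt = 0
d^2s/dtau^2 = -(Gamma_sss*(-3/2)^2 + 2*Gamma_sst*(-3/2)*(-7/4) + Gamma_stt*(-7/4)^2) = 49/8
d^2t/dtau^2 = -(Gamma_tss*(-3/2)^2 + 2*Gamma_tst*(-3/2)*(-7/4) + Gamma_ttt*(-7/4)^2) = -21/26


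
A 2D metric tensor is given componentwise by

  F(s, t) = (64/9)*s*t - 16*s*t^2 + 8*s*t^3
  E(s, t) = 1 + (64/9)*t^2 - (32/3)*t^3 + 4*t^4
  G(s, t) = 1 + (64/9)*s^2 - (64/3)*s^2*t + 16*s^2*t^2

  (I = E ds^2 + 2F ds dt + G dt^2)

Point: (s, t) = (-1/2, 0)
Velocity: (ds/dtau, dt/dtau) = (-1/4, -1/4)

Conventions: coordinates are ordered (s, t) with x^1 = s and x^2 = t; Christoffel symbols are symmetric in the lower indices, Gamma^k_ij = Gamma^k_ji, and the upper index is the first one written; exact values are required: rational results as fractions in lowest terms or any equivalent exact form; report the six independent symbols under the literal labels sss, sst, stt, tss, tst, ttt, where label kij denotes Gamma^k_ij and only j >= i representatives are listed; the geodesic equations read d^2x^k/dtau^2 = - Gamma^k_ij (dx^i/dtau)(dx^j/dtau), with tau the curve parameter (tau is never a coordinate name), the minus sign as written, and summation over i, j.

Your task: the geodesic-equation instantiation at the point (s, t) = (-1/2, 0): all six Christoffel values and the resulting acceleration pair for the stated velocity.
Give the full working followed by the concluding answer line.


E = 1, F = 0, G = 25/9 at the point
E_s = 0, E_t = 0, F_s = 0, F_t = -32/9, G_s = -64/9, G_t = -16/3
EG - F^2 = 25/9;  g^inv = (9/25) * [[25/9, 0], [0, 1]]
first-kind symbols [ij,l] = (1/2)(d_i g_jl + d_j g_il - d_l g_ij): [ss,s] = E_s/2 = 0, [ss,t] = F_s - E_t/2 = 0, [st,s] = E_t/2 = 0, [st,t] = G_s/2 = -32/9, [tt,s] = F_t - G_s/2 = 0, [tt,t] = G_t/2 = -8/3
Gamma^s_ij = (G*[ij,s] - F*[ij,t])/(EG - F^2), Gamma^t_ij = (E*[ij,t] - F*[ij,s])/(EG - F^2)
Gamma_sss = 0, Gamma_sst = 0, Gamma_stt = 0, Gamma_tss = 0, Gamma_tst = -32/25, Gamma_ttt = -24/25
d^2s/dtau^2 = -(Gamma_sss*(-1/4)^2 + 2*Gamma_sst*(-1/4)*(-1/4) + Gamma_stt*(-1/4)^2) = 0
d^2t/dtau^2 = -(Gamma_tss*(-1/4)^2 + 2*Gamma_tst*(-1/4)*(-1/4) + Gamma_ttt*(-1/4)^2) = 11/50

Answer: Gamma_sss = 0, Gamma_sst = 0, Gamma_stt = 0, Gamma_tss = 0, Gamma_tst = -32/25, Gamma_ttt = -24/25; accelerations (d^2s/dtau^2, d^2t/dtau^2) = (0, 11/50)


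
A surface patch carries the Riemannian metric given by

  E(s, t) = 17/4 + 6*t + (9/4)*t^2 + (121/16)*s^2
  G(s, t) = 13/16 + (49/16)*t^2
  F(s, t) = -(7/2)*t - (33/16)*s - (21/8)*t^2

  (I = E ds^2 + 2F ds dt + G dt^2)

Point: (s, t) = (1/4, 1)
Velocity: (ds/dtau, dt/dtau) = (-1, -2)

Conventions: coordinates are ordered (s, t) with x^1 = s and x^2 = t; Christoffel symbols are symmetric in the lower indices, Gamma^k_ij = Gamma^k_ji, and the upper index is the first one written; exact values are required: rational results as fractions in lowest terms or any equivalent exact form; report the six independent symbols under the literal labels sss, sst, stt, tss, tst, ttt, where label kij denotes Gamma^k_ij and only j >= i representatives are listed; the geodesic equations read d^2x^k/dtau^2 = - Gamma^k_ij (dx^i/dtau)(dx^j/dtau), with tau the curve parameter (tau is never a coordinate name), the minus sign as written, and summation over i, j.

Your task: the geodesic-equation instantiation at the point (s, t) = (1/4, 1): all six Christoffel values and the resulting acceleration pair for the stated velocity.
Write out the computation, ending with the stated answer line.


E = 3321/256, F = -425/64, G = 31/8 at the point
E_s = 121/32, E_t = 21/2, F_s = -33/16, F_t = -35/4, G_s = 0, G_t = 49/8
EG - F^2 = 25277/4096;  g^inv = (4096/25277) * [[31/8, 425/64], [425/64, 3321/256]]
first-kind symbols [ij,l] = (1/2)(d_i g_jl + d_j g_il - d_l g_ij): [ss,s] = E_s/2 = 121/64, [ss,t] = F_s - E_t/2 = -117/16, [st,s] = E_t/2 = 21/4, [st,t] = G_s/2 = 0, [tt,s] = F_t - G_s/2 = -35/4, [tt,t] = G_t/2 = 49/16
Gamma^s_ij = (G*[ij,s] - F*[ij,t])/(EG - F^2), Gamma^t_ij = (E*[ij,t] - F*[ij,s])/(EG - F^2)
Gamma_sss = -168892/25277, Gamma_sst = 11904/3611, Gamma_stt = -7940/3611, Gamma_tss = -337132/25277, Gamma_tst = 20400/3611, Gamma_ttt = -10753/3611
d^2s/dtau^2 = -(Gamma_sss*(-1)^2 + 2*Gamma_sst*(-1)*(-2) + Gamma_stt*(-2)^2) = 57900/25277
d^2t/dtau^2 = -(Gamma_tss*(-1)^2 + 2*Gamma_tst*(-1)*(-2) + Gamma_ttt*(-2)^2) = 67016/25277

Answer: Gamma_sss = -168892/25277, Gamma_sst = 11904/3611, Gamma_stt = -7940/3611, Gamma_tss = -337132/25277, Gamma_tst = 20400/3611, Gamma_ttt = -10753/3611; accelerations (d^2s/dtau^2, d^2t/dtau^2) = (57900/25277, 67016/25277)


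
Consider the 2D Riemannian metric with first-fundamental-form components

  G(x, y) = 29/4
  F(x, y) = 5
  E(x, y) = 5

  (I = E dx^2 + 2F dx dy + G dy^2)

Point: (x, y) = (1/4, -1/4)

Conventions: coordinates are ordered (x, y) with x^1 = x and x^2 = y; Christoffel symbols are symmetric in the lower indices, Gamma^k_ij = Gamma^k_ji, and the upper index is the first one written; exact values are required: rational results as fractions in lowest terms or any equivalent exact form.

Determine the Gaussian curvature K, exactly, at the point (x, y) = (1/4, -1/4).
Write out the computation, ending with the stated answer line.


E = 5, F = 5, G = 29/4, EG - F^2 = 45/4 at the point
E_x = 0, E_y = 0, F_x = 0, F_y = 0, G_x = 0, G_y = 0
E_yy = 0, F_xy = 0, G_xx = 0
Evaluate Brioschi's two determinant matrices M1, M2 and divide by (EG - F^2)^2.
M1 = [[-E_yy/2 + F_xy - G_xx/2, E_x/2, F_x - E_y/2], [F_y - G_x/2, E, F], [G_y/2, F, G]] = [[0, 0, 0], [0, 5, 5], [0, 5, 29/4]]; det M1 = 0
M2 = [[0, E_y/2, G_x/2], [E_y/2, E, F], [G_x/2, F, G]] = [[0, 0, 0], [0, 5, 5], [0, 5, 29/4]]; det M2 = 0
det M1 - det M2 = 0; K = 0 / (45/4)^2 = 0

Answer: K = 0


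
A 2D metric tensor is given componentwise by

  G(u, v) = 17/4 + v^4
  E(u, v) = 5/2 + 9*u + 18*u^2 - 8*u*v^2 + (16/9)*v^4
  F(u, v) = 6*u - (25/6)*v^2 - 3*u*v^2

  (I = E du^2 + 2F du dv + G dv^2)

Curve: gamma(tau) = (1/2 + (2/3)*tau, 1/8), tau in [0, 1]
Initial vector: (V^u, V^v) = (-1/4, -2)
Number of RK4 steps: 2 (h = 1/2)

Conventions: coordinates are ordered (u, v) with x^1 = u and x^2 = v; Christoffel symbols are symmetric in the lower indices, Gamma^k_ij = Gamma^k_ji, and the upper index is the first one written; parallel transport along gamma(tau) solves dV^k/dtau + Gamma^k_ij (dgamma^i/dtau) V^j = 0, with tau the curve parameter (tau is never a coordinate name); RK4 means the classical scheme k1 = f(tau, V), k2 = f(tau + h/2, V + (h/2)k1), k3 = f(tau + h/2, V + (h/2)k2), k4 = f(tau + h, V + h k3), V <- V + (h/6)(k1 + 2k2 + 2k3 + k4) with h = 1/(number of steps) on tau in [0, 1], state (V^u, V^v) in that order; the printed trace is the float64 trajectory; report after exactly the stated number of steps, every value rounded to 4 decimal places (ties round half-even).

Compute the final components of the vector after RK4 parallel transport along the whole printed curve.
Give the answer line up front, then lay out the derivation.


Answer: V^u = -0.2060, V^v = -1.8093

gamma'(tau) = (2/3, 0); f(tau, V)^k = -Gamma^k_ij(gamma(tau)) gamma'^i(tau) V^j; h = 1/2; intermediate values shown to 6 dp
curve data and Christoffel symbols at the stage parameters:
  tau = 0.000000: gamma = (0.500000, 0.125000), gamma' = (0.666667, 0.000000); Gamma_uuu = 0.955340, Gamma_uuv = -0.052211, Gamma_uvv = -0.150297, Gamma_vuu = 0.862244, Gamma_vuv = 0.035765, Gamma_vvv = 0.103874
  tau = 0.250000: gamma = (0.666667, 0.125000), gamma' = (0.666667, 0.000000); Gamma_uuu = 0.807675, Gamma_uuv = -0.051413, Gamma_uvv = -0.120424, Gamma_vuu = 0.814064, Gamma_vuv = 0.047220, Gamma_vvv = 0.111523
  tau = 0.500000: gamma = (0.833333, 0.125000), gamma' = (0.666667, 0.000000); Gamma_uuu = 0.693941, Gamma_uuv = -0.049317, Gamma_uvv = -0.099731, Gamma_vuu = 0.795742, Gamma_vuv = 0.056808, Gamma_vvv = 0.115798
  tau = 0.750000: gamma = (1.000000, 0.125000), gamma' = (0.666667, 0.000000); Gamma_uuu = 0.603939, Gamma_uuv = -0.046801, Gamma_uvv = -0.084694, Gamma_vuu = 0.797643, Gamma_vuv = 0.064836, Gamma_vvv = 0.118248
  tau = 1.000000: gamma = (1.166667, 0.125000), gamma' = (0.666667, 0.000000); Gamma_uuu = 0.531080, Gamma_uuv = -0.044235, Gamma_uvv = -0.073349, Gamma_vuu = 0.813813, Gamma_vuv = 0.071607, Gamma_vvv = 0.119655
step 0: V^u = -0.2500, V^v = -2.0000
step 1: k1 = (0.089609, 0.191394), k2 = (0.055639, 0.184974), k3 = (0.060157, 0.189633), k4 = (0.039103, 0.188820); V <- V + (h/6)(k1 + 2k2 + 2k3 + k4): V^u = -0.2200, V^v = -1.9059
step 2: k1 = (0.039105, 0.188874), k2 = (0.026639, 0.192114), k3 = (0.027919, 0.193736), k4 = (0.019592, 0.198131); V <- V + (h/6)(k1 + 2k2 + 2k3 + k4): V^u = -0.2060, V^v = -1.8093


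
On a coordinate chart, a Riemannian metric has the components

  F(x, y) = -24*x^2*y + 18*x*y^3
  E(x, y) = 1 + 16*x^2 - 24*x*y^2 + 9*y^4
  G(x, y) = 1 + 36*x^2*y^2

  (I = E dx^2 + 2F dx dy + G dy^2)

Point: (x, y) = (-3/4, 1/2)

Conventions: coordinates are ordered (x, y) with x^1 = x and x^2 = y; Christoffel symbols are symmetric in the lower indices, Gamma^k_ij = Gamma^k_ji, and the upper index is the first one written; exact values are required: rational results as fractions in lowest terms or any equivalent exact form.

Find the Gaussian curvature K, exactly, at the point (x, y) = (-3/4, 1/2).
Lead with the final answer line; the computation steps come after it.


Answer: K = 576/25921

E = 241/16, F = -135/16, G = 97/16, EG - F^2 = 161/8 at the point
E_x = -30, E_y = 45/2, F_x = 81/4, F_y = -189/8, G_x = -27/2, G_y = 81/4
E_yy = 63, F_xy = 99/2, G_xx = 18
By Brioschi, K is (det M1 - det M2) divided by (EG - F^2) squared.
M1 = [[-E_yy/2 + F_xy - G_xx/2, E_x/2, F_x - E_y/2], [F_y - G_x/2, E, F], [G_y/2, F, G]] = [[9, -15, 9], [-135/8, 241/16, -135/16], [81/8, -135/16, 97/16]]; det M1 = -1305/8
M2 = [[0, E_y/2, G_x/2], [E_y/2, E, F], [G_x/2, F, G]] = [[0, 45/4, -27/4], [45/4, 241/16, -135/16], [-27/4, -135/16, 97/16]]; det M2 = -1377/8
det M1 - det M2 = 9; K = 9 / (161/8)^2 = 576/25921


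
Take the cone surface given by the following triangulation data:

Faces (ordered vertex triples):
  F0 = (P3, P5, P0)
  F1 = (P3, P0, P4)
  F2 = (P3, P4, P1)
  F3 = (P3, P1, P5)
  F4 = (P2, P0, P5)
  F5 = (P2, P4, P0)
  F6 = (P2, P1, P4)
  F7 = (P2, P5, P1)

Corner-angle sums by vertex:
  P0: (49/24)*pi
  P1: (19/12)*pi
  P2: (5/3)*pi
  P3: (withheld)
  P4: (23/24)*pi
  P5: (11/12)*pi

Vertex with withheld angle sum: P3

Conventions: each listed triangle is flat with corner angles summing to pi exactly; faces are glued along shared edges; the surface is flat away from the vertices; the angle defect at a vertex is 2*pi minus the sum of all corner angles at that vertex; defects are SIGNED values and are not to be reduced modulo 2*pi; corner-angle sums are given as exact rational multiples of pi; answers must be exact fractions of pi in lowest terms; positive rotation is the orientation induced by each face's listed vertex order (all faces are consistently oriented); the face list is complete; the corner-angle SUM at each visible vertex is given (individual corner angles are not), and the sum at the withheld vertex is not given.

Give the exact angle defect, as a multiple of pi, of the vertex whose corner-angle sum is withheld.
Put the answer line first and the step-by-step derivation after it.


Answer: defect(P3) = (7/6)*pi

V = 6, E = 12, F = 8; chi = V - E + F = 2
Gauss-Bonnet: total defect = 2*pi*chi = 4*pi; visible defects sum to (17/6)*pi


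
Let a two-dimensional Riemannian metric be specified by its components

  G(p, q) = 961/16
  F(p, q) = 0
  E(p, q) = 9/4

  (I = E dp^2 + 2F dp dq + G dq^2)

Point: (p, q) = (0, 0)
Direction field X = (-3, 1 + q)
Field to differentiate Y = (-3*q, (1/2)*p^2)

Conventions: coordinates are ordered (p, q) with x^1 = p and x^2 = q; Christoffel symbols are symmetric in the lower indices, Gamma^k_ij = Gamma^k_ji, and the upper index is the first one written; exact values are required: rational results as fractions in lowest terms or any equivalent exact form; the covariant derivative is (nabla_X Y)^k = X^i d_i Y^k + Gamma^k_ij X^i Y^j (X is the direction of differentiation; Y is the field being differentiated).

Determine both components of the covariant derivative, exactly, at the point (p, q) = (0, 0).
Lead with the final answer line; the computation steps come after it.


Answer: (nabla_X Y)^p = -3, (nabla_X Y)^q = 0

E = 9/4, F = 0, G = 961/16 at the point
E_p = 0, E_q = 0, F_p = 0, F_q = 0, G_p = 0, G_q = 0
EG - F^2 = 8649/64;  g^inv = (64/8649) * [[961/16, 0], [0, 9/4]]
first-kind symbols [ij,l] = (1/2)(d_i g_jl + d_j g_il - d_l g_ij): [pp,p] = E_p/2 = 0, [pp,q] = F_p - E_q/2 = 0, [pq,p] = E_q/2 = 0, [pq,q] = G_p/2 = 0, [qq,p] = F_q - G_p/2 = 0, [qq,q] = G_q/2 = 0
Gamma^p_ij = (G*[ij,p] - F*[ij,q])/(EG - F^2), Gamma^q_ij = (E*[ij,q] - F*[ij,p])/(EG - F^2)
Gamma_ppp = 0, Gamma_ppq = 0, Gamma_pqq = 0, Gamma_qpp = 0, Gamma_qpq = 0, Gamma_qqq = 0
X = (-3, 1), Y = (0, 0) at the point


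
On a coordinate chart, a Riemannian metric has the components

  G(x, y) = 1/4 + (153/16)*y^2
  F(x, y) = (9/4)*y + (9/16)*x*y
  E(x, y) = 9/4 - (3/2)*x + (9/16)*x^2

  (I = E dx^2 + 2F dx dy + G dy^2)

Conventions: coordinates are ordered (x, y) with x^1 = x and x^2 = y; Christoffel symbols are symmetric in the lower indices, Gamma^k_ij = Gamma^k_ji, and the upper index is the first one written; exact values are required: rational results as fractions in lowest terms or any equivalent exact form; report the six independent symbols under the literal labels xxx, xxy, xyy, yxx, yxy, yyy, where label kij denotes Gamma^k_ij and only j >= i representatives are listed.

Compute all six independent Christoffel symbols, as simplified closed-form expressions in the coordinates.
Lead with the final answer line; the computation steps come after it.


Answer: Gamma_xxx = (108*x*y^2 + 3*x - 180*y^2 - 4)/(108*x^2*y^2 + 3*x^2 - 360*x*y^2 - 8*x + 351*y^2 + 12), Gamma_xxy = 0, Gamma_xyy = (3*x + 12)/(108*x^2*y^2 + 3*x^2 - 360*x*y^2 - 8*x + 351*y^2 + 12), Gamma_yxx = (-36*x*y + 63*y)/(108*x^2*y^2 + 3*x^2 - 360*x*y^2 - 8*x + 351*y^2 + 12), Gamma_yxy = 0, Gamma_yyy = (108*x^2*y - 360*x*y + 351*y)/(108*x^2*y^2 + 3*x^2 - 360*x*y^2 - 8*x + 351*y^2 + 12)

E = 9/4 - (3/2)*x + (9/16)*x^2; F = (9/4)*y + (9/16)*x*y; G = 1/4 + (153/16)*y^2
Gamma^k_ij = (1/2) g^{kl} (d_i g_jl + d_j g_il - d_l g_ij), with g^inv = (1/(EG-F^2)) [[G, -F], [-F, E]]
first partials: E_x = -3/2 + (9/8)*x, E_y = 0, F_x = (9/16)*y, F_y = 9/4 + (9/16)*x, G_x = 0, G_y = (153/8)*y
D = EG - F^2 = 9/16 - (3/8)*x + (1053/64)*y^2 + (9/64)*x^2 - (135/8)*x*y^2 + (81/16)*x^2*y^2
expanded: Gamma^x_xx = (G E_x - 2F F_x + F E_y)/(2D), Gamma^x_xy = (G E_y - F G_x)/(2D), Gamma^x_yy = (2G F_y - G G_x - F G_y)/(2D), Gamma^y_xx = (2E F_x - E E_y - F E_x)/(2D), Gamma^y_xy = (E G_x - F E_y)/(2D), Gamma^y_yy = (E G_y - 2F F_y + F G_x)/(2D); substitute and cancel common factors


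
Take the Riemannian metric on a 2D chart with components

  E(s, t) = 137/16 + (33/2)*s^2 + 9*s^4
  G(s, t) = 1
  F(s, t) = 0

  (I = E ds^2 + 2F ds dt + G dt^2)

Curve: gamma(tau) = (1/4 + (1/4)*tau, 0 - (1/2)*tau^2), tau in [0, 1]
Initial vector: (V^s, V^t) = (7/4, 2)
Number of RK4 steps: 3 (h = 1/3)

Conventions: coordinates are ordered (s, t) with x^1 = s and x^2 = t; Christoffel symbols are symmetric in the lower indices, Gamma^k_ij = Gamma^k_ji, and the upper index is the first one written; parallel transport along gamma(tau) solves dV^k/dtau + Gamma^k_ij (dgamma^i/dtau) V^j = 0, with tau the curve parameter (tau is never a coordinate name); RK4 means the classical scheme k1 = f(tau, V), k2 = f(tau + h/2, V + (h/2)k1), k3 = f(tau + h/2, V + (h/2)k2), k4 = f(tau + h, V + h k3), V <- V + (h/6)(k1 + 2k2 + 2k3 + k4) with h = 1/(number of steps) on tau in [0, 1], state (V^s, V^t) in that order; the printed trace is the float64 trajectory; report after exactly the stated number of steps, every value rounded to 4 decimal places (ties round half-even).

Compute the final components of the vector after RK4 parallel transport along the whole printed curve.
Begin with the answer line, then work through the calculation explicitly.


Answer: V^s = 1.4918, V^t = 2.0000

gamma'(tau) = (1/4, -tau); f(tau, V)^k = -Gamma^k_ij(gamma(tau)) gamma'^i(tau) V^j; h = 1/3; intermediate values shown to 6 dp
curve data and Christoffel symbols at the stage parameters:
  tau = 0.000000: gamma = (0.250000, 0.000000), gamma' = (0.250000, 0.000000); Gamma_sss = 0.457606, Gamma_sst = 0.000000, Gamma_stt = 0.000000, Gamma_tss = 0.000000, Gamma_tst = 0.000000, Gamma_ttt = 0.000000
  tau = 0.166667: gamma = (0.291667, -0.013889), gamma' = (0.250000, -0.166667); Gamma_sss = 0.524272, Gamma_sst = 0.000000, Gamma_stt = 0.000000, Gamma_tss = 0.000000, Gamma_tst = 0.000000, Gamma_ttt = 0.000000
  tau = 0.333333: gamma = (0.333333, -0.055556), gamma' = (0.250000, -0.333333); Gamma_sss = 0.586913, Gamma_sst = 0.000000, Gamma_stt = 0.000000, Gamma_tss = 0.000000, Gamma_tst = 0.000000, Gamma_ttt = 0.000000
  tau = 0.500000: gamma = (0.375000, -0.125000), gamma' = (0.250000, -0.500000); Gamma_sss = 0.645227, Gamma_sst = 0.000000, Gamma_stt = 0.000000, Gamma_tss = 0.000000, Gamma_tst = 0.000000, Gamma_ttt = 0.000000
  tau = 0.666667: gamma = (0.416667, -0.222222), gamma' = (0.250000, -0.666667); Gamma_sss = 0.698995, Gamma_sst = 0.000000, Gamma_stt = 0.000000, Gamma_tss = 0.000000, Gamma_tst = 0.000000, Gamma_ttt = 0.000000
  tau = 0.833333: gamma = (0.458333, -0.347222), gamma' = (0.250000, -0.833333); Gamma_sss = 0.748086, Gamma_sst = 0.000000, Gamma_stt = 0.000000, Gamma_tss = 0.000000, Gamma_tst = 0.000000, Gamma_ttt = 0.000000
  tau = 1.000000: gamma = (0.500000, -0.500000), gamma' = (0.250000, -1.000000); Gamma_sss = 0.792453, Gamma_sst = 0.000000, Gamma_stt = 0.000000, Gamma_tss = 0.000000, Gamma_tst = 0.000000, Gamma_ttt = 0.000000
step 0: V^s = 1.7500, V^t = 2.0000
step 1: k1 = (-0.200203, 0.000000), k2 = (-0.224996, 0.000000), k3 = (-0.224454, 0.000000), k4 = (-0.245797, 0.000000); V <- V + (h/6)(k1 + 2k2 + 2k3 + k4): V^s = 1.6753, V^t = 2.0000
step 2: k1 = (-0.245812, 0.000000), k2 = (-0.263626, 0.000000), k3 = (-0.263147, 0.000000), k4 = (-0.277425, 0.000000); V <- V + (h/6)(k1 + 2k2 + 2k3 + k4): V^s = 1.5877, V^t = 2.0000
step 3: k1 = (-0.277446, 0.000000), k2 = (-0.288283, 0.000000), k3 = (-0.287945, 0.000000), k4 = (-0.295526, 0.000000); V <- V + (h/6)(k1 + 2k2 + 2k3 + k4): V^s = 1.4918, V^t = 2.0000


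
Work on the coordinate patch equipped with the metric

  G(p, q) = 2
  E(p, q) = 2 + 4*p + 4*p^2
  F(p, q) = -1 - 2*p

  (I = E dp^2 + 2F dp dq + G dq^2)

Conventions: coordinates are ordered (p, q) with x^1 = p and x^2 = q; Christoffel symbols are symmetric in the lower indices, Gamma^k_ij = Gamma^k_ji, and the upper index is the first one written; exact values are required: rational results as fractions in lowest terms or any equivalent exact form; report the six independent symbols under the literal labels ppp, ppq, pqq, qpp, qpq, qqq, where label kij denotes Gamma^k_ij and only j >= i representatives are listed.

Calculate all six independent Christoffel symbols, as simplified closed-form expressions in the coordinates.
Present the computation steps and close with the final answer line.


E = 2 + 4*p + 4*p^2; F = -1 - 2*p; G = 2
Gamma^k_ij = (1/2) g^{kl} (d_i g_jl + d_j g_il - d_l g_ij), with g^inv = (1/(EG-F^2)) [[G, -F], [-F, E]]
first partials: E_p = 4 + 8*p, E_q = 0, F_p = -2, F_q = 0, G_p = 0, G_q = 0
D = EG - F^2 = 3 + 4*p + 4*p^2
expanded: Gamma^p_pp = (G E_p - 2F F_p + F E_q)/(2D), Gamma^p_pq = (G E_q - F G_p)/(2D), Gamma^p_qq = (2G F_q - G G_p - F G_q)/(2D), Gamma^q_pp = (2E F_p - E E_q - F E_p)/(2D), Gamma^q_pq = (E G_p - F E_q)/(2D), Gamma^q_qq = (E G_q - 2F F_q + F G_p)/(2D); substitute and cancel common factors

Answer: Gamma_ppp = (4*p + 2)/(4*p^2 + 4*p + 3), Gamma_ppq = 0, Gamma_pqq = 0, Gamma_qpp = -2/(4*p^2 + 4*p + 3), Gamma_qpq = 0, Gamma_qqq = 0


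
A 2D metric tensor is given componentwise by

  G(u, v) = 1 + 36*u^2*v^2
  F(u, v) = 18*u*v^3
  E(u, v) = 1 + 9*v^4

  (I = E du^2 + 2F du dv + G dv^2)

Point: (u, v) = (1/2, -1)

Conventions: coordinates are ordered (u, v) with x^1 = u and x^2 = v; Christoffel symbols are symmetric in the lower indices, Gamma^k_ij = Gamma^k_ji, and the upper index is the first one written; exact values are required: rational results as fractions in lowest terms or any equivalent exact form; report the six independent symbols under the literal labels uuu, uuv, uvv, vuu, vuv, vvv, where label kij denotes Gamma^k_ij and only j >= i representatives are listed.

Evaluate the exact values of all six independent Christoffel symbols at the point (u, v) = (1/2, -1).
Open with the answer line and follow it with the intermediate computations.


Answer: Gamma_uuu = 0, Gamma_uuv = -18/19, Gamma_uvv = 9/19, Gamma_vuu = 0, Gamma_vuv = 18/19, Gamma_vvv = -9/19

E = 10, F = -9, G = 10 at the point
E_u = 0, E_v = -36, F_u = -18, F_v = 27, G_u = 36, G_v = -18
EG - F^2 = 19;  g^inv = (1/19) * [[10, 9], [9, 10]]
first-kind symbols [ij,l] = (1/2)(d_i g_jl + d_j g_il - d_l g_ij): [uu,u] = E_u/2 = 0, [uu,v] = F_u - E_v/2 = 0, [uv,u] = E_v/2 = -18, [uv,v] = G_u/2 = 18, [vv,u] = F_v - G_u/2 = 9, [vv,v] = G_v/2 = -9
Gamma^u_ij = (G*[ij,u] - F*[ij,v])/(EG - F^2), Gamma^v_ij = (E*[ij,v] - F*[ij,u])/(EG - F^2)


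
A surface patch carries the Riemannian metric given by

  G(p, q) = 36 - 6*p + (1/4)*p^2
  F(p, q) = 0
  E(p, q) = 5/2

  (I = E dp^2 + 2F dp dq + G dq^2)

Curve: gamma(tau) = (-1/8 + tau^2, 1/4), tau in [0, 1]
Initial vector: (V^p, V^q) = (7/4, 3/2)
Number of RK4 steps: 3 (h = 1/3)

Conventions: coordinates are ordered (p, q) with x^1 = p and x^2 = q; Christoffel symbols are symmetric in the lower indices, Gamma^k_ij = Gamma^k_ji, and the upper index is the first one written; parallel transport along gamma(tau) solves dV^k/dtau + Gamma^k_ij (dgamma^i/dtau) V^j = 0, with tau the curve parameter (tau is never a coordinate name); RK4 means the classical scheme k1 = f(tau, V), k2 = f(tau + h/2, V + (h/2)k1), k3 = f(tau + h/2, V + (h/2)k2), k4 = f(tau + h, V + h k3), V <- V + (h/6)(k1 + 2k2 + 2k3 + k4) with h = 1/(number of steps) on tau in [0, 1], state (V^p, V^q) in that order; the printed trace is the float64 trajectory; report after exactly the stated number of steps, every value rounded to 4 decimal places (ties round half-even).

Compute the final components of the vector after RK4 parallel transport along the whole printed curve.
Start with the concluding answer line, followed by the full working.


Answer: V^p = 1.7500, V^q = 1.6348

gamma'(tau) = (2*tau, 0); f(tau, V)^k = -Gamma^k_ij(gamma(tau)) gamma'^i(tau) V^j; h = 1/3; intermediate values shown to 6 dp
curve data and Christoffel symbols at the stage parameters:
  tau = 0.000000: gamma = (-0.125000, 0.250000), gamma' = (0.000000, 0.000000); Gamma_ppp = 0.000000, Gamma_ppq = 0.000000, Gamma_pqq = 1.212500, Gamma_qpp = 0.000000, Gamma_qpq = -0.082474, Gamma_qqq = 0.000000
  tau = 0.166667: gamma = (-0.097222, 0.250000), gamma' = (0.333333, 0.000000); Gamma_ppp = 0.000000, Gamma_ppq = 0.000000, Gamma_pqq = 1.209722, Gamma_qpp = 0.000000, Gamma_qpq = -0.082664, Gamma_qqq = 0.000000
  tau = 0.333333: gamma = (-0.013889, 0.250000), gamma' = (0.666667, 0.000000); Gamma_ppp = 0.000000, Gamma_ppq = 0.000000, Gamma_pqq = 1.201389, Gamma_qpp = 0.000000, Gamma_qpq = -0.083237, Gamma_qqq = 0.000000
  tau = 0.500000: gamma = (0.125000, 0.250000), gamma' = (1.000000, 0.000000); Gamma_ppp = 0.000000, Gamma_ppq = 0.000000, Gamma_pqq = 1.187500, Gamma_qpp = 0.000000, Gamma_qpq = -0.084211, Gamma_qqq = 0.000000
  tau = 0.666667: gamma = (0.319444, 0.250000), gamma' = (1.333333, 0.000000); Gamma_ppp = 0.000000, Gamma_ppq = 0.000000, Gamma_pqq = 1.168056, Gamma_qpp = 0.000000, Gamma_qpq = -0.085612, Gamma_qqq = 0.000000
  tau = 0.833333: gamma = (0.569444, 0.250000), gamma' = (1.666667, 0.000000); Gamma_ppp = 0.000000, Gamma_ppq = 0.000000, Gamma_pqq = 1.143056, Gamma_qpp = 0.000000, Gamma_qpq = -0.087485, Gamma_qqq = 0.000000
  tau = 1.000000: gamma = (0.875000, 0.250000), gamma' = (2.000000, 0.000000); Gamma_ppp = 0.000000, Gamma_ppq = 0.000000, Gamma_pqq = 1.112500, Gamma_qpp = 0.000000, Gamma_qpq = -0.089888, Gamma_qqq = 0.000000
step 0: V^p = 1.7500, V^q = 1.5000
step 1: k1 = (0.000000, 0.000000), k2 = (0.000000, 0.041332), k3 = (0.000000, 0.041522), k4 = (0.000000, 0.084005); V <- V + (h/6)(k1 + 2k2 + 2k3 + k4): V^p = 1.7500, V^q = 1.5139
step 2: k1 = (0.000000, 0.084007), k2 = (0.000000, 0.128663), k3 = (0.000000, 0.129290), k4 = (0.000000, 0.177728); V <- V + (h/6)(k1 + 2k2 + 2k3 + k4): V^p = 1.7500, V^q = 1.5571
step 3: k1 = (0.000000, 0.177740), k2 = (0.000000, 0.231353), k3 = (0.000000, 0.232656), k4 = (0.000000, 0.293866); V <- V + (h/6)(k1 + 2k2 + 2k3 + k4): V^p = 1.7500, V^q = 1.6348


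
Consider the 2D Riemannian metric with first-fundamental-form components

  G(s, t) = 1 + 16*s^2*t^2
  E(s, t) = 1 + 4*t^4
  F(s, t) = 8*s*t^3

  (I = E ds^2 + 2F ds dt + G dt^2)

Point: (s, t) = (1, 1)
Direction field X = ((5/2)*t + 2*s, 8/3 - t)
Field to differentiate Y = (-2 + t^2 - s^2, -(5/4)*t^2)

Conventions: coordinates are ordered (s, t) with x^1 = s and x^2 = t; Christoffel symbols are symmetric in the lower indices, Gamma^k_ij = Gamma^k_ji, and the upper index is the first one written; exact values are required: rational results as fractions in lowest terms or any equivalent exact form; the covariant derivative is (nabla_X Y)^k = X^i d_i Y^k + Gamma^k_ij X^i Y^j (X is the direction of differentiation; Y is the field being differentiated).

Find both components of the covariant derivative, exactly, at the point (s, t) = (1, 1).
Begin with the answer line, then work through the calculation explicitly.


Answer: (nabla_X Y)^s = -622/63, (nabla_X Y)^t = -1585/126

E = 5, F = 8, G = 17 at the point
E_s = 0, E_t = 16, F_s = 8, F_t = 24, G_s = 32, G_t = 32
EG - F^2 = 21;  g^inv = (1/21) * [[17, -8], [-8, 5]]
first-kind symbols [ij,l] = (1/2)(d_i g_jl + d_j g_il - d_l g_ij): [ss,s] = E_s/2 = 0, [ss,t] = F_s - E_t/2 = 0, [st,s] = E_t/2 = 8, [st,t] = G_s/2 = 16, [tt,s] = F_t - G_s/2 = 8, [tt,t] = G_t/2 = 16
Gamma^s_ij = (G*[ij,s] - F*[ij,t])/(EG - F^2), Gamma^t_ij = (E*[ij,t] - F*[ij,s])/(EG - F^2)
Gamma_sss = 0, Gamma_sst = 8/21, Gamma_stt = 8/21, Gamma_tss = 0, Gamma_tst = 16/21, Gamma_ttt = 16/21
X = (9/2, 5/3), Y = (-2, -5/4) at the point


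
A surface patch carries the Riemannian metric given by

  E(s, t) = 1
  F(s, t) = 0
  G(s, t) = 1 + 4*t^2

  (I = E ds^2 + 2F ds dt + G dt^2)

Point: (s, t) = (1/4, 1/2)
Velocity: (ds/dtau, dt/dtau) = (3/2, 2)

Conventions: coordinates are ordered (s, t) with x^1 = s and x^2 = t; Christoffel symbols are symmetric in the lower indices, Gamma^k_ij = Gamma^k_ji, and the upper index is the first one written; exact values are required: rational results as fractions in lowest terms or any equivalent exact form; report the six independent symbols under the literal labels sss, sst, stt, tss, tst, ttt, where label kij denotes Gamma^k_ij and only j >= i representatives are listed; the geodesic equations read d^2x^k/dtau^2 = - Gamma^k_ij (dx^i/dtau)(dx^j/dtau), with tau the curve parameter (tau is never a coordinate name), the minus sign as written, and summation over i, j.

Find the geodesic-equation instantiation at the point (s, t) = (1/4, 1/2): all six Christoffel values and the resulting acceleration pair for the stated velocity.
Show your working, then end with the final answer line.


E = 1, F = 0, G = 2 at the point
E_s = 0, E_t = 0, F_s = 0, F_t = 0, G_s = 0, G_t = 4
EG - F^2 = 2;  g^inv = (1/2) * [[2, 0], [0, 1]]
first-kind symbols [ij,l] = (1/2)(d_i g_jl + d_j g_il - d_l g_ij): [ss,s] = E_s/2 = 0, [ss,t] = F_s - E_t/2 = 0, [st,s] = E_t/2 = 0, [st,t] = G_s/2 = 0, [tt,s] = F_t - G_s/2 = 0, [tt,t] = G_t/2 = 2
Gamma^s_ij = (G*[ij,s] - F*[ij,t])/(EG - F^2), Gamma^t_ij = (E*[ij,t] - F*[ij,s])/(EG - F^2)
Gamma_sss = 0, Gamma_sst = 0, Gamma_stt = 0, Gamma_tss = 0, Gamma_tst = 0, Gamma_ttt = 1
d^2s/dtau^2 = -(Gamma_sss*(3/2)^2 + 2*Gamma_sst*(3/2)*(2) + Gamma_stt*(2)^2) = 0
d^2t/dtau^2 = -(Gamma_tss*(3/2)^2 + 2*Gamma_tst*(3/2)*(2) + Gamma_ttt*(2)^2) = -4

Answer: Gamma_sss = 0, Gamma_sst = 0, Gamma_stt = 0, Gamma_tss = 0, Gamma_tst = 0, Gamma_ttt = 1; accelerations (d^2s/dtau^2, d^2t/dtau^2) = (0, -4)


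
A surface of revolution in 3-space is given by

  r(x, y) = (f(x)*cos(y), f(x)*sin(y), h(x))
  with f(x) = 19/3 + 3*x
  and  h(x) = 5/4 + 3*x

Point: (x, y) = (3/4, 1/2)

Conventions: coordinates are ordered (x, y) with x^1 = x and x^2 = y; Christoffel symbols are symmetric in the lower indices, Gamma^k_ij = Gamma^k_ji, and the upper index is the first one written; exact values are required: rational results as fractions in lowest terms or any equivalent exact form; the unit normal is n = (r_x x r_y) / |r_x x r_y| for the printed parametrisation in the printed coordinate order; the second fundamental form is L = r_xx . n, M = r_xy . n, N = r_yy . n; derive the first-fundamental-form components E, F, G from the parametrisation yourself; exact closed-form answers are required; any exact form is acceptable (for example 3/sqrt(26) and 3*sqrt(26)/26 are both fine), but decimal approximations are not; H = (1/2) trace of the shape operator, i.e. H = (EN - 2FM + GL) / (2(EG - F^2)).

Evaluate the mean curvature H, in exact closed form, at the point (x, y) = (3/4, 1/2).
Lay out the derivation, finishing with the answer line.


f = 103/12, f' = 3, f'' = 0, h' = 3, h'' = 0
E = 18, F = 0, G = 10609/144; answer radicand W^2 = 18
unnormalised second-form numerators: l = 0, m = 0, n = 103/4; L = l/sqrt(18), and similarly M = m/sqrt(W^2), N = n/sqrt(W^2)
H = (E*n - 2*F*m + G*l) / (2*(EG - F^2)*sqrt(W^2)); E*n - 2*F*m + G*l = 927/2, EG - F^2 = 10609/8, so H = (18/103)/sqrt(18)

Answer: H = 3*sqrt(2)/103


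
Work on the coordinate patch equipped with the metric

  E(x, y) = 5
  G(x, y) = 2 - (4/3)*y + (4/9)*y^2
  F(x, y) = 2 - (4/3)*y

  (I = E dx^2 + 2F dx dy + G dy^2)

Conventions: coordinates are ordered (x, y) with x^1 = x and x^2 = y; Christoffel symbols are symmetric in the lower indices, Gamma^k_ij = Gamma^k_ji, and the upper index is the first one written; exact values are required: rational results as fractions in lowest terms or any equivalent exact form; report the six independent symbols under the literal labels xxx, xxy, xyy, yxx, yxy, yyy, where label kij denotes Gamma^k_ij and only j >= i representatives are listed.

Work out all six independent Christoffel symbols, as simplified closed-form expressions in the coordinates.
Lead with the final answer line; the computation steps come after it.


Answer: Gamma_xxx = 0, Gamma_xxy = 0, Gamma_xyy = -6/(2*y^2 - 6*y + 27), Gamma_yxx = 0, Gamma_yxy = 0, Gamma_yyy = (2*y - 3)/(2*y^2 - 6*y + 27)

E = 5; F = 2 - (4/3)*y; G = 2 - (4/3)*y + (4/9)*y^2
Gamma^k_ij = (1/2) g^{kl} (d_i g_jl + d_j g_il - d_l g_ij), with g^inv = (1/(EG-F^2)) [[G, -F], [-F, E]]
first partials: E_x = 0, E_y = 0, F_x = 0, F_y = -4/3, G_x = 0, G_y = -4/3 + (8/9)*y
D = EG - F^2 = 6 - (4/3)*y + (4/9)*y^2
expanded: Gamma^x_xx = (G E_x - 2F F_x + F E_y)/(2D), Gamma^x_xy = (G E_y - F G_x)/(2D), Gamma^x_yy = (2G F_y - G G_x - F G_y)/(2D), Gamma^y_xx = (2E F_x - E E_y - F E_x)/(2D), Gamma^y_xy = (E G_x - F E_y)/(2D), Gamma^y_yy = (E G_y - 2F F_y + F G_x)/(2D); substitute and cancel common factors


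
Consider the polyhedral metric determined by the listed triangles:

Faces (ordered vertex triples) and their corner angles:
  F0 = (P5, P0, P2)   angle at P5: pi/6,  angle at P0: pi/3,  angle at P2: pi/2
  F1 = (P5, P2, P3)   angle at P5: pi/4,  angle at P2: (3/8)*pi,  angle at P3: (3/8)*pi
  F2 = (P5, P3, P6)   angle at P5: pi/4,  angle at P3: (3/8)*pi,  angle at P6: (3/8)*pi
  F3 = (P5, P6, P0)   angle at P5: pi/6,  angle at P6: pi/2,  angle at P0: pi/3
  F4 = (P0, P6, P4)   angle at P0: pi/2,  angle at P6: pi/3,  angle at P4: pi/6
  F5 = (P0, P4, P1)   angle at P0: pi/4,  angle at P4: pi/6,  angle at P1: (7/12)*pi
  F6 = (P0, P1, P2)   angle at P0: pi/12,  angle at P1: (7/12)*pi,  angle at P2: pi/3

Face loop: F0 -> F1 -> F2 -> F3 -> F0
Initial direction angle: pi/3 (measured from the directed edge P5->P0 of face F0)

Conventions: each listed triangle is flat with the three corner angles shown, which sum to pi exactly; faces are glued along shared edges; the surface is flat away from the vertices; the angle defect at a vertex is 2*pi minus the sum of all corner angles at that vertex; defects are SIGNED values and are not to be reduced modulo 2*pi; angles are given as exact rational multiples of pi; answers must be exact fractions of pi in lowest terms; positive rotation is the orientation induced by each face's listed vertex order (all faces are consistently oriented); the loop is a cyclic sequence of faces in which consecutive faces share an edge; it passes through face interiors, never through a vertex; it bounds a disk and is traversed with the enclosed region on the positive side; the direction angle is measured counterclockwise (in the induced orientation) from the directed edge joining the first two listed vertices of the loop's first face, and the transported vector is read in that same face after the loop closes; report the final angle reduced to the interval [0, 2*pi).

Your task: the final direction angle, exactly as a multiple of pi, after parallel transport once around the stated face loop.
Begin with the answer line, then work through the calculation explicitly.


Answer: final direction angle = (3/2)*pi

enclosed vertex P5: corner angles sum to (5/6)*pi, defect = 2*pi - (5/6)*pi = (7/6)*pi
final direction = starting direction + enclosed defect total, reduced mod 2*pi (induced orientation)
final angle = pi/3 + (7/6)*pi = (3/2)*pi (mod 2*pi)
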